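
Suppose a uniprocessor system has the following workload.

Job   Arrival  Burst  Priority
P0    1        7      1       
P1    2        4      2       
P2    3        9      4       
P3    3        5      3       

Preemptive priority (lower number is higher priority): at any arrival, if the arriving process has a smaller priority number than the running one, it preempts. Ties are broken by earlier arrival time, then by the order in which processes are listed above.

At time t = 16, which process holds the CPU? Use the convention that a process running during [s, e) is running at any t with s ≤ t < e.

Schedule: | idle 0-1 | P0 1-8 | P1 8-12 | P3 12-17 | P2 17-26 |
Completion: P0=8  P1=12  P2=26  P3=17

P3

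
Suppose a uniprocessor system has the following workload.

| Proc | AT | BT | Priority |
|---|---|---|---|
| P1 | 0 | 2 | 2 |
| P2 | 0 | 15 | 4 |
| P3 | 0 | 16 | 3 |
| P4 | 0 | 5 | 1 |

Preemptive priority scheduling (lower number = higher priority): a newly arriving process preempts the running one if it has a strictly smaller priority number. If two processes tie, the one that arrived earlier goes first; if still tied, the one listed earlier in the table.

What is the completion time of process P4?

5

Timeline: | P4 0-5 | P1 5-7 | P3 7-23 | P2 23-38 |
Completion: P1=7  P2=38  P3=23  P4=5
Turnaround (C−A): P1=7  P2=38  P3=23  P4=5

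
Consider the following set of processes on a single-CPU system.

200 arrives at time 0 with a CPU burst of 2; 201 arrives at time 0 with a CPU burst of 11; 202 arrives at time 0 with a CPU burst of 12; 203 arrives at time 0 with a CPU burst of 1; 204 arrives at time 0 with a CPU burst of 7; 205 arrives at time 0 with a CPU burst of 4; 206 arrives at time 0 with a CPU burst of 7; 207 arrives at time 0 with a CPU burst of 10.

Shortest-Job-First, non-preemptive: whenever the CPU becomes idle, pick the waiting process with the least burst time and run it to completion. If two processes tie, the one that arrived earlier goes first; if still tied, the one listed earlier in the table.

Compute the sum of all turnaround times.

173

Timeline: | 203 0-1 | 200 1-3 | 205 3-7 | 204 7-14 | 206 14-21 | 207 21-31 | 201 31-42 | 202 42-54 |
Completion: 200=3  201=42  202=54  203=1  204=14  205=7  206=21  207=31
Turnaround (C−A): 200=3  201=42  202=54  203=1  204=14  205=7  206=21  207=31
Turnaround = completion − arrival: 200=3, 201=42, 202=54, 203=1, 204=14, 205=7, 206=21, 207=31
Total turnaround = 3 + 42 + 54 + 1 + 14 + 7 + 21 + 31 = 173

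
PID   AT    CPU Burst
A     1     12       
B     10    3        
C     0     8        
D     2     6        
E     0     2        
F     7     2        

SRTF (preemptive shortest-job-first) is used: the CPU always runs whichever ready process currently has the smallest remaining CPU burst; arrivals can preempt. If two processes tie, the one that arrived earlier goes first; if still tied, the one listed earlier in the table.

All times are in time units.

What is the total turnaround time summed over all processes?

Schedule: | E 0-2 | D 2-8 | F 8-10 | B 10-13 | C 13-21 | A 21-33 |
Completion: A=33  B=13  C=21  D=8  E=2  F=10
Turnaround (C−A): A=32  B=3  C=21  D=6  E=2  F=3
Turnaround = completion − arrival: A=32, B=3, C=21, D=6, E=2, F=3
Total turnaround = 32 + 3 + 21 + 6 + 2 + 3 = 67

67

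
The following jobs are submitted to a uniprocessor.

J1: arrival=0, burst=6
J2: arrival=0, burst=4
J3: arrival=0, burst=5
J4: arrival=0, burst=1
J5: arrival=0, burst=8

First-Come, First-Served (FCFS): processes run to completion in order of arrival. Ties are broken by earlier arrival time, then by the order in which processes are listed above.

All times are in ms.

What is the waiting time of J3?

Gantt: | J1 0-6 | J2 6-10 | J3 10-15 | J4 15-16 | J5 16-24 |
Completion: J1=6  J2=10  J3=15  J4=16  J5=24
Turnaround (C−A): J1=6  J2=10  J3=15  J4=16  J5=24
Waiting(J3) = turnaround − burst = 15 − 5 = 10

10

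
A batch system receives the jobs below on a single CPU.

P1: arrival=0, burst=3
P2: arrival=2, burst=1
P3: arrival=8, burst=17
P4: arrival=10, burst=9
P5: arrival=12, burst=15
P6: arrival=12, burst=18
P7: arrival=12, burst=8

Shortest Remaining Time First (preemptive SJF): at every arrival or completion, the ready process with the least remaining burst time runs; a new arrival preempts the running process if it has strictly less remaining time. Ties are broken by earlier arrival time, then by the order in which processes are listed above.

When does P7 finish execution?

Schedule: | P1 0-3 | P2 3-4 | idle 4-8 | P3 8-10 | P4 10-19 | P7 19-27 | P3 27-42 | P5 42-57 | P6 57-75 |
Completion: P1=3  P2=4  P3=42  P4=19  P5=57  P6=75  P7=27
Turnaround (C−A): P1=3  P2=2  P3=34  P4=9  P5=45  P6=63  P7=15

27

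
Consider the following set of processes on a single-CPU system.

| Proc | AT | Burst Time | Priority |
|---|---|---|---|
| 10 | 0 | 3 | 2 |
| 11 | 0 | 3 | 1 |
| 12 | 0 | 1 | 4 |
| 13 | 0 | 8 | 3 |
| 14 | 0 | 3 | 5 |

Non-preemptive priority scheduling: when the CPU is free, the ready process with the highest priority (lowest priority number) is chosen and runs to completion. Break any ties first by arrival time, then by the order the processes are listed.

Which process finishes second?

10

Gantt: | 11 0-3 | 10 3-6 | 13 6-14 | 12 14-15 | 14 15-18 |
Completion: 10=6  11=3  12=15  13=14  14=18
Finish order: 11 → 10 → 13 → 12 → 14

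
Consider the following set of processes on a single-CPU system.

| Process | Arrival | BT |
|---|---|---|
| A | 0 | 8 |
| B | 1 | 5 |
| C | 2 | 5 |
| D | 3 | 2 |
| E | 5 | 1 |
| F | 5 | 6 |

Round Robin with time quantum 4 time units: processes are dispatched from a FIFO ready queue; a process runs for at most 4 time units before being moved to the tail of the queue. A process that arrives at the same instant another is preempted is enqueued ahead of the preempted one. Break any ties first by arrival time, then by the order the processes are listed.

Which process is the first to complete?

D

Timeline: | A 0-4 | B 4-8 | C 8-12 | D 12-14 | A 14-18 | E 18-19 | F 19-23 | B 23-24 | C 24-25 | F 25-27 |
Completion: A=18  B=24  C=25  D=14  E=19  F=27
Turnaround (C−A): A=18  B=23  C=23  D=11  E=14  F=22
Finish order: D → A → E → B → C → F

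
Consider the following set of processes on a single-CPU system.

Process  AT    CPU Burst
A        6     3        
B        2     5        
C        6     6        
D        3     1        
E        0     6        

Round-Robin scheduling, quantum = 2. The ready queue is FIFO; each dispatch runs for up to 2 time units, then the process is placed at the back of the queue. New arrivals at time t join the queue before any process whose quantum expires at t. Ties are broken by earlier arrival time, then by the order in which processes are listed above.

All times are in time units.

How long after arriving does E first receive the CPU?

0

Timeline: | E 0-2 | B 2-4 | E 4-6 | D 6-7 | B 7-9 | A 9-11 | C 11-13 | E 13-15 | B 15-16 | A 16-17 | C 17-21 |
Completion: A=17  B=16  C=21  D=7  E=15
Turnaround (C−A): A=11  B=14  C=15  D=4  E=15
Response(E) = first start − arrival = 0 − 0 = 0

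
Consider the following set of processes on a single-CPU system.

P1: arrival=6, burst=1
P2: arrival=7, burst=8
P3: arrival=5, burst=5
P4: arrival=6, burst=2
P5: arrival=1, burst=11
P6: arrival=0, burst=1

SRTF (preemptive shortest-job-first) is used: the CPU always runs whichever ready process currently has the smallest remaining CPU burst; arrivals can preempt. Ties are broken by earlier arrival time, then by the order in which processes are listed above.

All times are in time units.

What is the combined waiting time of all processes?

Timeline: | P6 0-1 | P5 1-5 | P3 5-6 | P1 6-7 | P4 7-9 | P3 9-13 | P5 13-20 | P2 20-28 |
Completion: P1=7  P2=28  P3=13  P4=9  P5=20  P6=1
Waiting = turnaround − burst: P1=0, P2=13, P3=3, P4=1, P5=8, P6=0
Total waiting = 0 + 13 + 3 + 1 + 8 + 0 = 25

25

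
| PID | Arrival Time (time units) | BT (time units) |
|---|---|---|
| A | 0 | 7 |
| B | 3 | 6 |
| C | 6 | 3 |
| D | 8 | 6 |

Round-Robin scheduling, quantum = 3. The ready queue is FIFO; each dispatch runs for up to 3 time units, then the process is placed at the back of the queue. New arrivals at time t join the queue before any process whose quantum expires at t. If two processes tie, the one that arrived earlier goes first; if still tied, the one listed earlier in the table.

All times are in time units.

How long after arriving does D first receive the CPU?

7

Gantt: | A 0-3 | B 3-6 | A 6-9 | C 9-12 | B 12-15 | D 15-18 | A 18-19 | D 19-22 |
Completion: A=19  B=15  C=12  D=22
Response(D) = first start − arrival = 15 − 8 = 7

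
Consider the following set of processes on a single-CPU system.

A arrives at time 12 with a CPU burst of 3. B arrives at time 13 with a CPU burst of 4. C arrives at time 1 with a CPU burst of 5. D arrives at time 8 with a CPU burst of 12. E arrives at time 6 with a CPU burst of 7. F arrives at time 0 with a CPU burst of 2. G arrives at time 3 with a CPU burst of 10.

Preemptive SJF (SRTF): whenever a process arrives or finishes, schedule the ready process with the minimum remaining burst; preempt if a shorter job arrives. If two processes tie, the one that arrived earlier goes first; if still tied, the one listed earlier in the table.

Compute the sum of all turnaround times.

92

Schedule: | F 0-2 | C 2-7 | E 7-14 | A 14-17 | B 17-21 | G 21-31 | D 31-43 |
Completion: A=17  B=21  C=7  D=43  E=14  F=2  G=31
Turnaround = completion − arrival: A=5, B=8, C=6, D=35, E=8, F=2, G=28
Total turnaround = 5 + 8 + 6 + 35 + 8 + 2 + 28 = 92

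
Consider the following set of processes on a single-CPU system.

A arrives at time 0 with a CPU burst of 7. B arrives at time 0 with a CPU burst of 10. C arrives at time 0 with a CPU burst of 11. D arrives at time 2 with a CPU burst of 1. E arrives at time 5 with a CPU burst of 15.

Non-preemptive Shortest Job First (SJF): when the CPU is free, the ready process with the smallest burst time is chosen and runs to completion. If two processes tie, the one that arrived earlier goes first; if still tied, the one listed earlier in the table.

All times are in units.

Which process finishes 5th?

E

Schedule: | A 0-7 | D 7-8 | B 8-18 | C 18-29 | E 29-44 |
Completion: A=7  B=18  C=29  D=8  E=44
Turnaround (C−A): A=7  B=18  C=29  D=6  E=39
Finish order: A → D → B → C → E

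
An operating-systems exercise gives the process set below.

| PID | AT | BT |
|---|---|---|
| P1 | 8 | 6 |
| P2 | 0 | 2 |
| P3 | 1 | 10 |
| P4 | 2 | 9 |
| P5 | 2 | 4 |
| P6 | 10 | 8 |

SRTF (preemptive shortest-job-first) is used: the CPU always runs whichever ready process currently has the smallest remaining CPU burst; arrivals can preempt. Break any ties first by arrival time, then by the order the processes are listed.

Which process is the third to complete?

P1

Gantt: | P2 0-2 | P5 2-6 | P4 6-8 | P1 8-14 | P4 14-21 | P6 21-29 | P3 29-39 |
Completion: P1=14  P2=2  P3=39  P4=21  P5=6  P6=29
Finish order: P2 → P5 → P1 → P4 → P6 → P3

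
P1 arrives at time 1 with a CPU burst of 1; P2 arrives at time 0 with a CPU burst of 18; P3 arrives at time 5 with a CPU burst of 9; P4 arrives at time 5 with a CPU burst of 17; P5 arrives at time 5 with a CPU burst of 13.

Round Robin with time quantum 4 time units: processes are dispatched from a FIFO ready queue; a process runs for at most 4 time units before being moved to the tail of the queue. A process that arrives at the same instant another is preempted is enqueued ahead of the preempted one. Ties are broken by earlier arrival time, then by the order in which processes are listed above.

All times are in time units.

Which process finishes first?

P1

Timeline: | P2 0-4 | P1 4-5 | P2 5-9 | P3 9-13 | P4 13-17 | P5 17-21 | P2 21-25 | P3 25-29 | P4 29-33 | P5 33-37 | P2 37-41 | P3 41-42 | P4 42-46 | P5 46-50 | P2 50-52 | P4 52-56 | P5 56-57 | P4 57-58 |
Completion: P1=5  P2=52  P3=42  P4=58  P5=57
Turnaround (C−A): P1=4  P2=52  P3=37  P4=53  P5=52
Finish order: P1 → P3 → P2 → P5 → P4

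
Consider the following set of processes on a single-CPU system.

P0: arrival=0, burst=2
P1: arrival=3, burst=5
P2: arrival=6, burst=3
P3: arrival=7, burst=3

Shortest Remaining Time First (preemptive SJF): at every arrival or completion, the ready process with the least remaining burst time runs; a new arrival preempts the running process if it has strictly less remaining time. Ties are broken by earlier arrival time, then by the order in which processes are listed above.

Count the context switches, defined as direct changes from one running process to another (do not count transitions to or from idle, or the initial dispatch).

2

Schedule: | P0 0-2 | idle 2-3 | P1 3-8 | P2 8-11 | P3 11-14 |
Completion: P0=2  P1=8  P2=11  P3=14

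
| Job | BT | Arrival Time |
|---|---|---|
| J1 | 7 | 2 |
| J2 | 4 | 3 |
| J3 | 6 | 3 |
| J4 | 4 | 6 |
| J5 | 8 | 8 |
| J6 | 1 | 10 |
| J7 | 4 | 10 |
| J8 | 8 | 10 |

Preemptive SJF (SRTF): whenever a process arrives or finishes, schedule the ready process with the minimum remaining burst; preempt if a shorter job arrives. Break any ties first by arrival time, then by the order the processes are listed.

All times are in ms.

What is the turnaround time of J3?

25

Gantt: | idle 0-2 | J1 2-3 | J2 3-7 | J4 7-11 | J6 11-12 | J7 12-16 | J1 16-22 | J3 22-28 | J5 28-36 | J8 36-44 |
Completion: J1=22  J2=7  J3=28  J4=11  J5=36  J6=12  J7=16  J8=44
Turnaround (C−A): J1=20  J2=4  J3=25  J4=5  J5=28  J6=2  J7=6  J8=34
Turnaround(J3) = completion − arrival = 28 − 3 = 25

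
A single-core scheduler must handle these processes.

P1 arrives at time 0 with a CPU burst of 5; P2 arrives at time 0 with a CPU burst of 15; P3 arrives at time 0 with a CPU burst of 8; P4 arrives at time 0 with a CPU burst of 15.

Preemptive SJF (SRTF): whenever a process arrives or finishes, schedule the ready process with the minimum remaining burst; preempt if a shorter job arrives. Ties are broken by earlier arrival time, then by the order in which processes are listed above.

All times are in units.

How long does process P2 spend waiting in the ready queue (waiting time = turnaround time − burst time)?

Timeline: | P1 0-5 | P3 5-13 | P2 13-28 | P4 28-43 |
Completion: P1=5  P2=28  P3=13  P4=43
Turnaround (C−A): P1=5  P2=28  P3=13  P4=43
Waiting(P2) = turnaround − burst = 28 − 15 = 13

13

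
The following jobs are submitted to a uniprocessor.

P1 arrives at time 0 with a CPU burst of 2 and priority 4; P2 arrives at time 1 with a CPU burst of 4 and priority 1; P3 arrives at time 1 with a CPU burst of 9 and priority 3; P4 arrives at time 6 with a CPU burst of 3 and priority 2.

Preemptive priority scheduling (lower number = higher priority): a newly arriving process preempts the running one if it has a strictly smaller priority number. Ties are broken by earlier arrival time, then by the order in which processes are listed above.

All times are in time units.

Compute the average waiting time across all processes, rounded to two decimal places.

5.75

Schedule: | P1 0-1 | P2 1-5 | P3 5-6 | P4 6-9 | P3 9-17 | P1 17-18 |
Completion: P1=18  P2=5  P3=17  P4=9
Turnaround (C−A): P1=18  P2=4  P3=16  P4=3
Waiting times: P1=16, P2=0, P3=7, P4=0
Average waiting = (16+0+7+0) / 4 = 23/4 = 5.75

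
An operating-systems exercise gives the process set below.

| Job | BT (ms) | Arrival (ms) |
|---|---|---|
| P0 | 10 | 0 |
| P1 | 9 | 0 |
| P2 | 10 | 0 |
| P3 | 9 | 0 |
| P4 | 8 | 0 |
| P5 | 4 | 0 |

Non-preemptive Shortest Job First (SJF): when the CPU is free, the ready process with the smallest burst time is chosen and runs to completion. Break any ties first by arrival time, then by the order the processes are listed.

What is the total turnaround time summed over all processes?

157

Gantt: | P5 0-4 | P4 4-12 | P1 12-21 | P3 21-30 | P0 30-40 | P2 40-50 |
Completion: P0=40  P1=21  P2=50  P3=30  P4=12  P5=4
Turnaround (C−A): P0=40  P1=21  P2=50  P3=30  P4=12  P5=4
Turnaround = completion − arrival: P0=40, P1=21, P2=50, P3=30, P4=12, P5=4
Total turnaround = 40 + 21 + 50 + 30 + 12 + 4 = 157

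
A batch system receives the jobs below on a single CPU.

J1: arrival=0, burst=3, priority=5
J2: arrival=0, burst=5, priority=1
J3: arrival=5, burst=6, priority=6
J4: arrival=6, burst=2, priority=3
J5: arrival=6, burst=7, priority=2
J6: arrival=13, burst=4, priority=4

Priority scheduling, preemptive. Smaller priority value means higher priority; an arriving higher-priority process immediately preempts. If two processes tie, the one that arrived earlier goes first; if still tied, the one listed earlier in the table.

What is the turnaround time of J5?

7

Gantt: | J2 0-5 | J1 5-6 | J5 6-13 | J4 13-15 | J6 15-19 | J1 19-21 | J3 21-27 |
Completion: J1=21  J2=5  J3=27  J4=15  J5=13  J6=19
Turnaround(J5) = completion − arrival = 13 − 6 = 7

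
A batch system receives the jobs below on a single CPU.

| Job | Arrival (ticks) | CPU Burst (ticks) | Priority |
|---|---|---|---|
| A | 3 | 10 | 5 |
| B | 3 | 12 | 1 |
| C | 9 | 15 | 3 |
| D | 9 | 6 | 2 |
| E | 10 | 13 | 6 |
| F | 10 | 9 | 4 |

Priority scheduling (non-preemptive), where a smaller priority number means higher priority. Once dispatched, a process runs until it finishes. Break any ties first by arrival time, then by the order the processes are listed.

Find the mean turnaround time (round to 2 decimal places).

Schedule: | idle 0-3 | B 3-15 | D 15-21 | C 21-36 | F 36-45 | A 45-55 | E 55-68 |
Completion: A=55  B=15  C=36  D=21  E=68  F=45
Turnaround times: A=52, B=12, C=27, D=12, E=58, F=35
Average turnaround = (52+12+27+12+58+35) / 6 = 196/6 = 32.67

32.67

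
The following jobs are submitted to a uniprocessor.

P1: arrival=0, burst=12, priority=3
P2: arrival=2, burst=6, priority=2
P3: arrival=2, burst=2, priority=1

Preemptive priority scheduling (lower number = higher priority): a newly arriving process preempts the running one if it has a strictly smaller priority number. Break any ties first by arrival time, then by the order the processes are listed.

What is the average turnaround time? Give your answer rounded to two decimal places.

Schedule: | P1 0-2 | P3 2-4 | P2 4-10 | P1 10-20 |
Completion: P1=20  P2=10  P3=4
Turnaround (C−A): P1=20  P2=8  P3=2
Turnaround times: P1=20, P2=8, P3=2
Average turnaround = (20+8+2) / 3 = 30/3 = 10.00

10.00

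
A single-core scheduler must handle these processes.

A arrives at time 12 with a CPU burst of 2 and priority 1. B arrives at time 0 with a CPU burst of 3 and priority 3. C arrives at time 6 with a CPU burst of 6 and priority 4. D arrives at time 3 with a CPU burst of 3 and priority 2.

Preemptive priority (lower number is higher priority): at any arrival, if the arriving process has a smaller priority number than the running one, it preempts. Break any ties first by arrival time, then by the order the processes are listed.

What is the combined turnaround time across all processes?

14

Schedule: | B 0-3 | D 3-6 | C 6-12 | A 12-14 |
Completion: A=14  B=3  C=12  D=6
Turnaround (C−A): A=2  B=3  C=6  D=3
Turnaround = completion − arrival: A=2, B=3, C=6, D=3
Total turnaround = 2 + 3 + 6 + 3 = 14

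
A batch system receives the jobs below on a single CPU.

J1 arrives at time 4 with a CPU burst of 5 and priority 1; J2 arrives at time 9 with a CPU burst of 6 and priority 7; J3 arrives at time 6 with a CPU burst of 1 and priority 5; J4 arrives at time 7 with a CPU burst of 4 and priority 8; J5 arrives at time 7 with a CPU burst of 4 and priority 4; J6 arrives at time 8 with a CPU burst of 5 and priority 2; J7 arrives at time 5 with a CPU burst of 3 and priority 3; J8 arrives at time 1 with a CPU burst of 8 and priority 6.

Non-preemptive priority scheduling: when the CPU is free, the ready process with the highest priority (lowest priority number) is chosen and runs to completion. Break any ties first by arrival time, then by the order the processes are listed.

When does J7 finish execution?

22

Gantt: | idle 0-1 | J8 1-9 | J1 9-14 | J6 14-19 | J7 19-22 | J5 22-26 | J3 26-27 | J2 27-33 | J4 33-37 |
Completion: J1=14  J2=33  J3=27  J4=37  J5=26  J6=19  J7=22  J8=9
Turnaround (C−A): J1=10  J2=24  J3=21  J4=30  J5=19  J6=11  J7=17  J8=8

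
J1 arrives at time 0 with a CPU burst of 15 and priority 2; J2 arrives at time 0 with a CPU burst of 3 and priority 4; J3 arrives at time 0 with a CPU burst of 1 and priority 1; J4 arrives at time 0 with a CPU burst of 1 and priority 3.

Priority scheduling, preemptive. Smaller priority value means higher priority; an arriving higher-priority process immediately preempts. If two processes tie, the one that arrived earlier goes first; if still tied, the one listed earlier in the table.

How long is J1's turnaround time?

Gantt: | J3 0-1 | J1 1-16 | J4 16-17 | J2 17-20 |
Completion: J1=16  J2=20  J3=1  J4=17
Turnaround(J1) = completion − arrival = 16 − 0 = 16

16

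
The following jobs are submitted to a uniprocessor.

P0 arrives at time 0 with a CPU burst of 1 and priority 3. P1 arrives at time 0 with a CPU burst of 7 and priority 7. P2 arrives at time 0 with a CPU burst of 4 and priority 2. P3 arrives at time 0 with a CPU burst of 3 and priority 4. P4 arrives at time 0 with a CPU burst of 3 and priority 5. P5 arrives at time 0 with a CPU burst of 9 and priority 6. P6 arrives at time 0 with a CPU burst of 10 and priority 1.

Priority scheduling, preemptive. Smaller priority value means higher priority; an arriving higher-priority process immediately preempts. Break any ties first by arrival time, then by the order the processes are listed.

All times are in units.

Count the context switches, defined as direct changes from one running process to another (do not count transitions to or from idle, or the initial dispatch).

6

Timeline: | P6 0-10 | P2 10-14 | P0 14-15 | P3 15-18 | P4 18-21 | P5 21-30 | P1 30-37 |
Completion: P0=15  P1=37  P2=14  P3=18  P4=21  P5=30  P6=10
Turnaround (C−A): P0=15  P1=37  P2=14  P3=18  P4=21  P5=30  P6=10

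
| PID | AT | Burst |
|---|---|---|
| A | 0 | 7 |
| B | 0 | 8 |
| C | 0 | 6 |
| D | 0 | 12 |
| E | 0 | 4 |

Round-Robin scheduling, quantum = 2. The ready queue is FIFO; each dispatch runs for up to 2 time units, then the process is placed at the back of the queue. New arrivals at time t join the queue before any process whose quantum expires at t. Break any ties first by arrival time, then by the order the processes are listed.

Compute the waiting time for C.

20

Schedule: | A 0-2 | B 2-4 | C 4-6 | D 6-8 | E 8-10 | A 10-12 | B 12-14 | C 14-16 | D 16-18 | E 18-20 | A 20-22 | B 22-24 | C 24-26 | D 26-28 | A 28-29 | B 29-31 | D 31-37 |
Completion: A=29  B=31  C=26  D=37  E=20
Waiting(C) = turnaround − burst = 26 − 6 = 20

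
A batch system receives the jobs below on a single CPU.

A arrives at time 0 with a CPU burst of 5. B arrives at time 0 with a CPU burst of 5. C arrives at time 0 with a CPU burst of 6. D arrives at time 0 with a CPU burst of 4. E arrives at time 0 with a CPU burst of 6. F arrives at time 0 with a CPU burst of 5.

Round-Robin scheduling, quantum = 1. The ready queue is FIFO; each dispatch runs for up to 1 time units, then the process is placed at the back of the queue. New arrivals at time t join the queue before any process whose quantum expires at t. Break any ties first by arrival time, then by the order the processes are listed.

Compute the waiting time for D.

Schedule: | A 0-1 | B 1-2 | C 2-3 | D 3-4 | E 4-5 | F 5-6 | A 6-7 | B 7-8 | C 8-9 | D 9-10 | E 10-11 | F 11-12 | A 12-13 | B 13-14 | C 14-15 | D 15-16 | E 16-17 | F 17-18 | A 18-19 | B 19-20 | C 20-21 | D 21-22 | E 22-23 | F 23-24 | A 24-25 | B 25-26 | C 26-27 | E 27-28 | F 28-29 | C 29-30 | E 30-31 |
Completion: A=25  B=26  C=30  D=22  E=31  F=29
Turnaround (C−A): A=25  B=26  C=30  D=22  E=31  F=29
Waiting(D) = turnaround − burst = 22 − 4 = 18

18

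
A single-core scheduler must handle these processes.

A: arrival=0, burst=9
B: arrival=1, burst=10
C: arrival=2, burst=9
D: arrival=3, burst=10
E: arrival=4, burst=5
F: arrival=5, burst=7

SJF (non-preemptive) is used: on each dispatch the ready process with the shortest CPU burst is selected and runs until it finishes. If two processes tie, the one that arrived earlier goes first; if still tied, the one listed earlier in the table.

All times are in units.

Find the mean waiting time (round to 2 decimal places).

16.50

Timeline: | A 0-9 | E 9-14 | F 14-21 | C 21-30 | B 30-40 | D 40-50 |
Completion: A=9  B=40  C=30  D=50  E=14  F=21
Waiting times: A=0, B=29, C=19, D=37, E=5, F=9
Average waiting = (0+29+19+37+5+9) / 6 = 99/6 = 16.50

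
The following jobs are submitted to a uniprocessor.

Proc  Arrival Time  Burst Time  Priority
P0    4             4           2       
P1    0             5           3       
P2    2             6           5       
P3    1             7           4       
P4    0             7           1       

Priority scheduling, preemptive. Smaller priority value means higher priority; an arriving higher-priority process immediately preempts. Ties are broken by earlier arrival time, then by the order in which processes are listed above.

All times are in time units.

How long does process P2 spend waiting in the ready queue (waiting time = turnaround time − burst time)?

21

Schedule: | P4 0-7 | P0 7-11 | P1 11-16 | P3 16-23 | P2 23-29 |
Completion: P0=11  P1=16  P2=29  P3=23  P4=7
Waiting(P2) = turnaround − burst = 27 − 6 = 21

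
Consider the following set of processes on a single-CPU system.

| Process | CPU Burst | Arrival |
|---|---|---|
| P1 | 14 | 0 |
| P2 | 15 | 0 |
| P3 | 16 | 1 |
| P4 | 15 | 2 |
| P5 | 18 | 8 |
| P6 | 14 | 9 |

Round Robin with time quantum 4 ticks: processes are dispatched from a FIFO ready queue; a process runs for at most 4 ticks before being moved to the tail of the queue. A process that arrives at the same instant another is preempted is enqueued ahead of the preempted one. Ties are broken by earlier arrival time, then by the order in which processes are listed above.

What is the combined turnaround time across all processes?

Gantt: | P1 0-4 | P2 4-8 | P3 8-12 | P4 12-16 | P1 16-20 | P5 20-24 | P2 24-28 | P6 28-32 | P3 32-36 | P4 36-40 | P1 40-44 | P5 44-48 | P2 48-52 | P6 52-56 | P3 56-60 | P4 60-64 | P1 64-66 | P5 66-70 | P2 70-73 | P6 73-77 | P3 77-81 | P4 81-84 | P5 84-88 | P6 88-90 | P5 90-92 |
Completion: P1=66  P2=73  P3=81  P4=84  P5=92  P6=90
Turnaround (C−A): P1=66  P2=73  P3=80  P4=82  P5=84  P6=81
Turnaround = completion − arrival: P1=66, P2=73, P3=80, P4=82, P5=84, P6=81
Total turnaround = 66 + 73 + 80 + 82 + 84 + 81 = 466

466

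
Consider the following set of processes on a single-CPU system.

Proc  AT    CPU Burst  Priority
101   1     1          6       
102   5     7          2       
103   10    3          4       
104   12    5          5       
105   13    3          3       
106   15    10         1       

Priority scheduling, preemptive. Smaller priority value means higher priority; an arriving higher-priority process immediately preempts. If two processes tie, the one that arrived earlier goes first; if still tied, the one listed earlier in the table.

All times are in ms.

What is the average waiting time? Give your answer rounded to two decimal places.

Schedule: | idle 0-1 | 101 1-2 | idle 2-5 | 102 5-12 | 103 12-13 | 105 13-15 | 106 15-25 | 105 25-26 | 103 26-28 | 104 28-33 |
Completion: 101=2  102=12  103=28  104=33  105=26  106=25
Turnaround (C−A): 101=1  102=7  103=18  104=21  105=13  106=10
Waiting times: 101=0, 102=0, 103=15, 104=16, 105=10, 106=0
Average waiting = (0+0+15+16+10+0) / 6 = 41/6 = 6.83

6.83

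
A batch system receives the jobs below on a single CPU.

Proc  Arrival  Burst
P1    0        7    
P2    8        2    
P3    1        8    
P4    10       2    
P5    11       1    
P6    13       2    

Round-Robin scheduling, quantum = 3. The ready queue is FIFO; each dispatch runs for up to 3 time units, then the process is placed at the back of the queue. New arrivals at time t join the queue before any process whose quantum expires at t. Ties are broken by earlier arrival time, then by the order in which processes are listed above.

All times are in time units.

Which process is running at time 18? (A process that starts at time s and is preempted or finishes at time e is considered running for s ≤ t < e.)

Schedule: | P1 0-3 | P3 3-6 | P1 6-9 | P3 9-12 | P2 12-14 | P1 14-15 | P4 15-17 | P5 17-18 | P3 18-20 | P6 20-22 |
Completion: P1=15  P2=14  P3=20  P4=17  P5=18  P6=22
Turnaround (C−A): P1=15  P2=6  P3=19  P4=7  P5=7  P6=9

P3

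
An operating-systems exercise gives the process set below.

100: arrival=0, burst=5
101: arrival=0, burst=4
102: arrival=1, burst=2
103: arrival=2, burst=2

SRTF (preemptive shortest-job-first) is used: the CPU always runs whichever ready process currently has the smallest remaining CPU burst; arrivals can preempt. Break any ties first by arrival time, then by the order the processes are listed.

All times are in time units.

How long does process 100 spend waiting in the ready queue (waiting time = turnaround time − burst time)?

Timeline: | 101 0-1 | 102 1-3 | 103 3-5 | 101 5-8 | 100 8-13 |
Completion: 100=13  101=8  102=3  103=5
Waiting(100) = turnaround − burst = 13 − 5 = 8

8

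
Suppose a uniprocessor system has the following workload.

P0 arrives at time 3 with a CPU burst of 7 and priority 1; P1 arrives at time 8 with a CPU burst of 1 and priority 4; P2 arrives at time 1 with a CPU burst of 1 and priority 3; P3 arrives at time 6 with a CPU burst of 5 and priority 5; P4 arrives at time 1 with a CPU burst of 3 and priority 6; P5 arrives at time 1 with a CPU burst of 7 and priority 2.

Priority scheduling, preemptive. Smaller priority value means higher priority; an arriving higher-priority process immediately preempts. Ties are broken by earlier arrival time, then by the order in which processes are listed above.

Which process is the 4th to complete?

Schedule: | idle 0-1 | P5 1-3 | P0 3-10 | P5 10-15 | P2 15-16 | P1 16-17 | P3 17-22 | P4 22-25 |
Completion: P0=10  P1=17  P2=16  P3=22  P4=25  P5=15
Finish order: P0 → P5 → P2 → P1 → P3 → P4

P1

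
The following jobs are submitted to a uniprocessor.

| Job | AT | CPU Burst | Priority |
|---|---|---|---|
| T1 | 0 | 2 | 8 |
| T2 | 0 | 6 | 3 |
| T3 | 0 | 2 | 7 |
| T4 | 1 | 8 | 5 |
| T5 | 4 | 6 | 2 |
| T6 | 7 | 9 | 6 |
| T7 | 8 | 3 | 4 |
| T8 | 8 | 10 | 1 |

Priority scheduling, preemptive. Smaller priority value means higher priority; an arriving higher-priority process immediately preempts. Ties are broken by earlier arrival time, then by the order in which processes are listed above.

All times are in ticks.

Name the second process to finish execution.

T5

Schedule: | T2 0-4 | T5 4-8 | T8 8-18 | T5 18-20 | T2 20-22 | T7 22-25 | T4 25-33 | T6 33-42 | T3 42-44 | T1 44-46 |
Completion: T1=46  T2=22  T3=44  T4=33  T5=20  T6=42  T7=25  T8=18
Turnaround (C−A): T1=46  T2=22  T3=44  T4=32  T5=16  T6=35  T7=17  T8=10
Finish order: T8 → T5 → T2 → T7 → T4 → T6 → T3 → T1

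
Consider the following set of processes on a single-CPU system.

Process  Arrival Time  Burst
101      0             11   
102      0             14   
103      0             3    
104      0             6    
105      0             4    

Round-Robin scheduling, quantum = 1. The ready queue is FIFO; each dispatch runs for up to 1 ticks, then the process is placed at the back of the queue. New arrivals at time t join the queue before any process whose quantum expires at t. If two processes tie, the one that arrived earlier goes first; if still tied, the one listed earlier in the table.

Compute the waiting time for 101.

23

Schedule: | 101 0-1 | 102 1-2 | 103 2-3 | 104 3-4 | 105 4-5 | 101 5-6 | 102 6-7 | 103 7-8 | 104 8-9 | 105 9-10 | 101 10-11 | 102 11-12 | 103 12-13 | 104 13-14 | 105 14-15 | 101 15-16 | 102 16-17 | 104 17-18 | 105 18-19 | 101 19-20 | 102 20-21 | 104 21-22 | 101 22-23 | 102 23-24 | 104 24-25 | 101 25-26 | 102 26-27 | 101 27-28 | 102 28-29 | 101 29-30 | 102 30-31 | 101 31-32 | 102 32-33 | 101 33-34 | 102 34-38 |
Completion: 101=34  102=38  103=13  104=25  105=19
Waiting(101) = turnaround − burst = 34 − 11 = 23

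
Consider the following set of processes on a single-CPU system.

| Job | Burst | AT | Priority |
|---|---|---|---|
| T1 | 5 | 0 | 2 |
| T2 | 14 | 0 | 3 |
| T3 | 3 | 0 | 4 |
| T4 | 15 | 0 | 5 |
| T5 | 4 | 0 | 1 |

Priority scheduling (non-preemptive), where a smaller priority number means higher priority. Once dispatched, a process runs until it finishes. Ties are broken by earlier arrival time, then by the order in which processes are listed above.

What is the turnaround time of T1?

9

Schedule: | T5 0-4 | T1 4-9 | T2 9-23 | T3 23-26 | T4 26-41 |
Completion: T1=9  T2=23  T3=26  T4=41  T5=4
Turnaround(T1) = completion − arrival = 9 − 0 = 9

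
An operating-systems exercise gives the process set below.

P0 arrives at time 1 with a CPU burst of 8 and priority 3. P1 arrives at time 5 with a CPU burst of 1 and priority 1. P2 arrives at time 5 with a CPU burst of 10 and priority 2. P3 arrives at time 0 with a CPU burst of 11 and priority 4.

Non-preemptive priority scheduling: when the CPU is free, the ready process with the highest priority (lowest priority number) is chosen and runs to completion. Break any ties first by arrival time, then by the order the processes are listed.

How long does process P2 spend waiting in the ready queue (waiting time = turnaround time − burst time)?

7

Schedule: | P3 0-11 | P1 11-12 | P2 12-22 | P0 22-30 |
Completion: P0=30  P1=12  P2=22  P3=11
Waiting(P2) = turnaround − burst = 17 − 10 = 7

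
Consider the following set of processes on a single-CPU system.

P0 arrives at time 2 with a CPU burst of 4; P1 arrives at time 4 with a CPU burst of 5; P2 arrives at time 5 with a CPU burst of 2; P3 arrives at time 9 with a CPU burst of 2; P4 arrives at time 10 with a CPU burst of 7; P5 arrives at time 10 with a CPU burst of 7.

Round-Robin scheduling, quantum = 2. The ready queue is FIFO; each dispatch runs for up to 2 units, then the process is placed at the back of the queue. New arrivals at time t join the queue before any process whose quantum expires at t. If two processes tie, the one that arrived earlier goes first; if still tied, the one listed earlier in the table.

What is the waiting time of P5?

Schedule: | idle 0-2 | P0 2-4 | P1 4-6 | P0 6-8 | P2 8-10 | P1 10-12 | P3 12-14 | P4 14-16 | P5 16-18 | P1 18-19 | P4 19-21 | P5 21-23 | P4 23-25 | P5 25-27 | P4 27-28 | P5 28-29 |
Completion: P0=8  P1=19  P2=10  P3=14  P4=28  P5=29
Turnaround (C−A): P0=6  P1=15  P2=5  P3=5  P4=18  P5=19
Waiting(P5) = turnaround − burst = 19 − 7 = 12

12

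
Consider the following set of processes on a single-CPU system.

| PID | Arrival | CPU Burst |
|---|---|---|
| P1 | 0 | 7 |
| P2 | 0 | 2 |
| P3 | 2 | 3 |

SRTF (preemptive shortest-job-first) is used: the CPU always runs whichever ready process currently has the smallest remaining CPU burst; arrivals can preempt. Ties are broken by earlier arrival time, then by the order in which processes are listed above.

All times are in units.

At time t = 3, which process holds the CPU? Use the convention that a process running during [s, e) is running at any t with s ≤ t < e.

P3

Timeline: | P2 0-2 | P3 2-5 | P1 5-12 |
Completion: P1=12  P2=2  P3=5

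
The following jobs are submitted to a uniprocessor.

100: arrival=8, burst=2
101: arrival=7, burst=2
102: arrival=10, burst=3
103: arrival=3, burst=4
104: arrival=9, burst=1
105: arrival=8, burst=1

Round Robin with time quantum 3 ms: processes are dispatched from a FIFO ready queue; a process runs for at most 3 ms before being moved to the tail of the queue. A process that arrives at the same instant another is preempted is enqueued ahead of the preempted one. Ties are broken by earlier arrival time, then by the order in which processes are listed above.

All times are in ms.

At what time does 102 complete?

Timeline: | idle 0-3 | 103 3-7 | 101 7-9 | 100 9-11 | 105 11-12 | 104 12-13 | 102 13-16 |
Completion: 100=11  101=9  102=16  103=7  104=13  105=12
Turnaround (C−A): 100=3  101=2  102=6  103=4  104=4  105=4

16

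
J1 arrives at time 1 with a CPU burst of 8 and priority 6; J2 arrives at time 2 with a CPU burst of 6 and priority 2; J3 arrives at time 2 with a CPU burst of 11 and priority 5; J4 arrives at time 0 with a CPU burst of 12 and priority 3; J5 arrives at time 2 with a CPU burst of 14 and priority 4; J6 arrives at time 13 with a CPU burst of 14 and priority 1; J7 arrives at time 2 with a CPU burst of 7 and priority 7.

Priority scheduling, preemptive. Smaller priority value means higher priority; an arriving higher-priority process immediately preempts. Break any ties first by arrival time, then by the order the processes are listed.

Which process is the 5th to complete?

J3

Schedule: | J4 0-2 | J2 2-8 | J4 8-13 | J6 13-27 | J4 27-32 | J5 32-46 | J3 46-57 | J1 57-65 | J7 65-72 |
Completion: J1=65  J2=8  J3=57  J4=32  J5=46  J6=27  J7=72
Turnaround (C−A): J1=64  J2=6  J3=55  J4=32  J5=44  J6=14  J7=70
Finish order: J2 → J6 → J4 → J5 → J3 → J1 → J7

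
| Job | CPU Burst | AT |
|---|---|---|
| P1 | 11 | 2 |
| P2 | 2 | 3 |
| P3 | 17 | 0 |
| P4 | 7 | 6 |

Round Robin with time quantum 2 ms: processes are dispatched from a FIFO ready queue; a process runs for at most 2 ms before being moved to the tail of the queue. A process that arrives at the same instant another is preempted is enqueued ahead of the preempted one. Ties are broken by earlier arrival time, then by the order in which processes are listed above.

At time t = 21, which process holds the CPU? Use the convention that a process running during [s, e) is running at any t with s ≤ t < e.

P1

Schedule: | P3 0-2 | P1 2-4 | P3 4-6 | P2 6-8 | P1 8-10 | P4 10-12 | P3 12-14 | P1 14-16 | P4 16-18 | P3 18-20 | P1 20-22 | P4 22-24 | P3 24-26 | P1 26-28 | P4 28-29 | P3 29-31 | P1 31-32 | P3 32-37 |
Completion: P1=32  P2=8  P3=37  P4=29
Turnaround (C−A): P1=30  P2=5  P3=37  P4=23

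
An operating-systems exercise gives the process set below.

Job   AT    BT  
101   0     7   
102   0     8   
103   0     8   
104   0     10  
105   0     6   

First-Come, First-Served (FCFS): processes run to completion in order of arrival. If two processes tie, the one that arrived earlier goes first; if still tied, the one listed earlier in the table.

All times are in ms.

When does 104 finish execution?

Schedule: | 101 0-7 | 102 7-15 | 103 15-23 | 104 23-33 | 105 33-39 |
Completion: 101=7  102=15  103=23  104=33  105=39

33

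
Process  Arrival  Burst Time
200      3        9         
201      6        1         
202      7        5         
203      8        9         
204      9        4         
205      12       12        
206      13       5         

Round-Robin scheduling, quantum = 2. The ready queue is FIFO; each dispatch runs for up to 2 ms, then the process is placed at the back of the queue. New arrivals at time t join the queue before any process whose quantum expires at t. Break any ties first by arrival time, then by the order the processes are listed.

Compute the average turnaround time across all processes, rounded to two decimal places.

Timeline: | idle 0-3 | 200 3-7 | 201 7-8 | 202 8-10 | 200 10-12 | 203 12-14 | 204 14-16 | 202 16-18 | 205 18-20 | 200 20-22 | 206 22-24 | 203 24-26 | 204 26-28 | 202 28-29 | 205 29-31 | 200 31-32 | 206 32-34 | 203 34-36 | 205 36-38 | 206 38-39 | 203 39-41 | 205 41-43 | 203 43-44 | 205 44-48 |
Completion: 200=32  201=8  202=29  203=44  204=28  205=48  206=39
Turnaround (C−A): 200=29  201=2  202=22  203=36  204=19  205=36  206=26
Turnaround times: 200=29, 201=2, 202=22, 203=36, 204=19, 205=36, 206=26
Average turnaround = (29+2+22+36+19+36+26) / 7 = 170/7 = 24.29

24.29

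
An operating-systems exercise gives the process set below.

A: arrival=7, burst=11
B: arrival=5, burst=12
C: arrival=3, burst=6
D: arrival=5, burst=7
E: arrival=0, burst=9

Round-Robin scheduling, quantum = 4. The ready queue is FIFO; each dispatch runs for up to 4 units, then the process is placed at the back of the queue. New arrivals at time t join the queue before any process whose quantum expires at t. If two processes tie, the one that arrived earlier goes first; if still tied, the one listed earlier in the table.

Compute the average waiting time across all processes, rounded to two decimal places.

21.80

Timeline: | E 0-4 | C 4-8 | E 8-12 | B 12-16 | D 16-20 | A 20-24 | C 24-26 | E 26-27 | B 27-31 | D 31-34 | A 34-38 | B 38-42 | A 42-45 |
Completion: A=45  B=42  C=26  D=34  E=27
Turnaround (C−A): A=38  B=37  C=23  D=29  E=27
Waiting times: A=27, B=25, C=17, D=22, E=18
Average waiting = (27+25+17+22+18) / 5 = 109/5 = 21.80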